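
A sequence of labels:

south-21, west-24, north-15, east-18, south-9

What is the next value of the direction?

west

Direction: repeats south → west → north → east, so south, west, north, east, south → west.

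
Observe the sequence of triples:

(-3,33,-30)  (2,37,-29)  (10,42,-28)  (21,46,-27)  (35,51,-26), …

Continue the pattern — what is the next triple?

(52,55,-25)

For the first slot, differences are 5, 8, 11, … (increasing by 3 each time): -3, 2, 10, 21, 35 → 52.
Second slot: alternating steps +4, +5, +4, +5, …, so 33, 37, 42, 46, 51 → 55.
Third slot: +1 each step; -30, -29, -28, -27, -26 → -25.
Putting it together: (52,55,-25).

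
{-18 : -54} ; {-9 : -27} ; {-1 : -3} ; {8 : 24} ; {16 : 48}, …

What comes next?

First slot: alternating steps +9, +8, +9, +8, …; -18, -9, -1, 8, 16 → 25.
Second slot: always 3 × the first slot; -54, -27, -3, 24, 48 → 75.
So the next element is {25 : 75}.

{25 : 75}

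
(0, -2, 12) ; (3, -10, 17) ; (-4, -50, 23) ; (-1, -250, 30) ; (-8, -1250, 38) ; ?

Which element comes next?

First part: 0, 3, -4, -1, -8 → -5 (alternating steps +3, −7, +3, −7, …).
Second part: -2, -10, -50, -250, -1250 → -6250 (×5 each step).
For the third part, differences are 5, 6, 7, … (increasing by 1 each time): 12, 17, 23, 30, 38 → 47.
Putting it together: (-5, -6250, 47).

(-5, -6250, 47)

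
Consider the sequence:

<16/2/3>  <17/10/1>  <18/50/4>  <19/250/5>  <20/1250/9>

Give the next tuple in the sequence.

First value — +1 each step: 16, 17, 18, 19, 20 → 21.
For the second value, ×5 each step: 2, 10, 50, 250, 1250 → 6250.
Third value: each term is the sum of the two before it, so 3, 1, 4, 5, 9 → 14.
Putting it together: <21/6250/14>.

<21/6250/14>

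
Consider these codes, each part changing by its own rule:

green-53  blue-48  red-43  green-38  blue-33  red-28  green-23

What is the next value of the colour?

blue

Colour: green, blue, red, green, blue, red, green → blue (repeats green → blue → red).
Second component goes 53, 48, 43, 38, 33, 28, 23 → 18 (−5 each step).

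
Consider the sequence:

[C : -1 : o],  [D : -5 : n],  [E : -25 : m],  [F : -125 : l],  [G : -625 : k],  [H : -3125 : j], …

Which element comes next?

[I : -15625 : i]

First letter — letters move forward 1 place in the alphabet: C, D, E, F, G, H → I.
Second part — ×5 each step: -1, -5, -25, -125, -625, -3125 → -15625.
Second letter: letters move back 1 place in the alphabet, so o, n, m, l, k, j → i.
So the next element is [I : -15625 : i].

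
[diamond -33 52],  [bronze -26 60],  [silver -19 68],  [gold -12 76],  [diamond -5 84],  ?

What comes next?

Rank: repeats diamond → bronze → silver → gold, so diamond, bronze, silver, gold, diamond → bronze.
For the second part, +7 each step: -33, -26, -19, -12, -5 → 2.
Third part: +8 each step; 52, 60, 68, 76, 84 → 92.
Combining the parts gives [bronze 2 92].

[bronze 2 92]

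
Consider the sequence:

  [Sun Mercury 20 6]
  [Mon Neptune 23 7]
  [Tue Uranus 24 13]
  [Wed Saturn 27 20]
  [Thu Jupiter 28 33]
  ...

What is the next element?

[Fri Mars 31 53]

Day: runs through the weekdays Mon→Sun; Sun, Mon, Tue, Wed, Thu → Fri.
For the planet, runs backward through the planets Mercury→Neptune: Mercury, Neptune, Uranus, Saturn, Jupiter → Mars.
Third value — alternating steps +3, +1, +3, +1, …: 20, 23, 24, 27, 28 → 31.
Fourth value — each term is the sum of the two before it: 6, 7, 13, 20, 33 → 53.
Combining the parts gives [Fri Mars 31 53].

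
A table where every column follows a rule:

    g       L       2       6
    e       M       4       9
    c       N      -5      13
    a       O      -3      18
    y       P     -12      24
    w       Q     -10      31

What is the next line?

u  R  -19  39

For the first letter, letters move back 2 places in the alphabet, wrapping A→Z: g, e, c, a, y, w → u.
Second letter: letters move forward 1 place in the alphabet; L, M, N, O, P, Q → R.
Third component — alternating steps +2, −9, +2, −9, …: 2, 4, -5, -3, -12, -10 → -19.
Fourth component: differences are 3, 4, 5, … (increasing by 1 each time); 6, 9, 13, 18, 24, 31 → 39.
Putting it together: u  R  -19  39.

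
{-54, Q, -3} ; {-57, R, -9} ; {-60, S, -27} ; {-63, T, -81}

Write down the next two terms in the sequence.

{-66, U, -243}, {-69, V, -729}

For the first entry, −3 each step: -54, -57, -60, -63 → -66 → -69.
Letter goes Q, R, S, T → U → V (letters move forward 1 place in the alphabet).
Third entry: ×3 each step; -3, -9, -27, -81 → -243 → -729.
So the next two terms are {-66, U, -243} and {-69, V, -729}.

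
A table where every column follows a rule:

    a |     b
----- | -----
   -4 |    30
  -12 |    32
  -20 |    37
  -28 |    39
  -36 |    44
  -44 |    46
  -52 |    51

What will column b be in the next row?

53

Column b: 30, 32, 37, 39, 44, 46, 51 → 53 (alternating steps +2, +5, +2, +5, …).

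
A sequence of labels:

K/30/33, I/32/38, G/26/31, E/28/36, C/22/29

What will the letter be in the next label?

A

Letter: letters move back 2 places in the alphabet, so K, I, G, E, C → A.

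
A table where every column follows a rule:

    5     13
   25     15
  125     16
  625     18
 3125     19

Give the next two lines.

First component: 5, 25, 125, 625, 3125 → 15625 → 78125 (×5 each step).
For the second component, alternating steps +2, +1, +2, +1, …: 13, 15, 16, 18, 19 → 21 → 22.
So the next two lines are 15625  21 and 78125  22.

15625  21; 78125  22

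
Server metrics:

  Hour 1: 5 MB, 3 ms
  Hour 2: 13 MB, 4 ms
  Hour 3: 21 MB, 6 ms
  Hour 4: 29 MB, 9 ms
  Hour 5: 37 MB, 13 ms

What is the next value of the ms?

18

MB: +8 each step, so 5, 13, 21, 29, 37 → 45.
Ms: 3, 4, 6, 9, 13 → 18 (differences are 1, 2, 3, … (increasing by 1 each time)).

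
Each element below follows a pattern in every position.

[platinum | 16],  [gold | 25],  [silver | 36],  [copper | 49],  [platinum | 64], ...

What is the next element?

[gold | 81]

Metal — repeats platinum → gold → silver → copper: platinum, gold, silver, copper, platinum → gold.
Second part — perfect squares: 4², 5², 6², …: 16, 25, 36, 49, 64 → 81.
So the next element is [gold | 81].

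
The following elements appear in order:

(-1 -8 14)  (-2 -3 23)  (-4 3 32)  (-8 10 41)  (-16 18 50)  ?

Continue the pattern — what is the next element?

First component goes -1, -2, -4, -8, -16 → -32 (×2 each step).
Second component: differences are 5, 6, 7, … (increasing by 1 each time); -8, -3, 3, 10, 18 → 27.
Third component: 14, 23, 32, 41, 50 → 59 (+9 each step).
Combining the parts gives (-32 27 59).

(-32 27 59)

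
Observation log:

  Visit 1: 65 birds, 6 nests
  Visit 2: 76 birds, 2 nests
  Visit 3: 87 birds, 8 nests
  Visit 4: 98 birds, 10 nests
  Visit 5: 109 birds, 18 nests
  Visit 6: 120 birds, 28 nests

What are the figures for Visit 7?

131 birds, 46 nests

Birds: +11 each step; 65, 76, 87, 98, 109, 120 → 131.
Nests: each term is the sum of the two before it, so 6, 2, 8, 10, 18, 28 → 46.
Putting it together: 131 birds, 46 nests.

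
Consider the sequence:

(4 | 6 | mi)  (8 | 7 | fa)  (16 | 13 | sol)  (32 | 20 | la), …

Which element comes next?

(64 | 33 | ti)

First entry: 4, 8, 16, 32 → 64 (×2 each step).
Second entry — each term is the sum of the two before it: 6, 7, 13, 20 → 33.
Note goes mi, fa, sol, la → ti (runs through the solfège scale do→ti).
Combining the parts gives (64 | 33 | ti).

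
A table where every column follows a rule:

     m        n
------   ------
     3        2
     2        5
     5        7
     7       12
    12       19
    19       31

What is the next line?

31  50

Column m: 3, 2, 5, 7, 12, 19 → 31 (each term is the sum of the two before it).
Column n: each term is the sum of the two before it, so 2, 5, 7, 12, 19, 31 → 50.
Putting it together: 31  50.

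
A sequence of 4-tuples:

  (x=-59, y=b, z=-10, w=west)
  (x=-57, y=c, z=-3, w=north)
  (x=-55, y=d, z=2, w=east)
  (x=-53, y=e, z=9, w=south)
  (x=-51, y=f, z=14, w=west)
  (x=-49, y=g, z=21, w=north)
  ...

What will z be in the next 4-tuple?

26

Z: -10, -3, 2, 9, 14, 21 → 26 (alternating steps +7, +5, +7, +5, …).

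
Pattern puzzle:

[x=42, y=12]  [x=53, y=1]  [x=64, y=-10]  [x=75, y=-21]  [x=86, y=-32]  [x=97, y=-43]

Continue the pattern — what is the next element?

X — +11 each step: 42, 53, 64, 75, 86, 97 → 108.
Y: together with the x always sums to 54; 12, 1, -10, -21, -32, -43 → -54.
Putting it together: [x=108, y=-54].

[x=108, y=-54]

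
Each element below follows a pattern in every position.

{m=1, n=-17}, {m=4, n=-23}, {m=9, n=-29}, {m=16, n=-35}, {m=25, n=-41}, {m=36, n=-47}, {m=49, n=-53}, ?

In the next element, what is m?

M: perfect squares: 1², 2², 3², …; 1, 4, 9, 16, 25, 36, 49 → 64.

64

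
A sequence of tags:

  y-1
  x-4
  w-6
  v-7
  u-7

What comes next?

t-6

Letter: letters move back 1 place in the alphabet, so y, x, w, v, u → t.
Second component: differences are 3, 2, 1, … (decreasing by 1 each time); 1, 4, 6, 7, 7 → 6.
Putting it together: t-6.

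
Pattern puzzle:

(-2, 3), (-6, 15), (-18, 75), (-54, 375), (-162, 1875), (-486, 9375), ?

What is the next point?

First value — ×3 each step: -2, -6, -18, -54, -162, -486 → -1458.
Second value: 3, 15, 75, 375, 1875, 9375 → 46875 (×5 each step).
Combining the parts gives (-1458, 46875).

(-1458, 46875)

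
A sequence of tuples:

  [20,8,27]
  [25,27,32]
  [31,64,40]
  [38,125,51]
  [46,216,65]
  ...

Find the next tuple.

First component: differences are 5, 6, 7, … (increasing by 1 each time); 20, 25, 31, 38, 46 → 55.
Second component: perfect cubes: 2³, 3³, 4³, …; 8, 27, 64, 125, 216 → 343.
Third component goes 27, 32, 40, 51, 65 → 82 (differences are 5, 8, 11, … (increasing by 3 each time)).
So the next tuple is [55,343,82].

[55,343,82]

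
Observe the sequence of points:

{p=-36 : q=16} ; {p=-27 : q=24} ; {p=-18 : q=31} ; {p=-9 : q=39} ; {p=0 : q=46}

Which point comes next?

For the p, +9 each step: -36, -27, -18, -9, 0 → 9.
Q: alternating steps +8, +7, +8, +7, …, so 16, 24, 31, 39, 46 → 54.
So the next point is {p=9 : q=54}.

{p=9 : q=54}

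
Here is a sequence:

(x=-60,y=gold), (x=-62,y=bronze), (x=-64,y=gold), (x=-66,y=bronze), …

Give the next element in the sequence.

(x=-68,y=gold)

X: −2 each step, so -60, -62, -64, -66 → -68.
Y — alternates gold ↔ bronze: gold, bronze, gold, bronze → gold.
Putting it together: (x=-68,y=gold).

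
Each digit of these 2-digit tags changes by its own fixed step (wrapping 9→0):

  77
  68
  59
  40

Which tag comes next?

31

First digit goes 7, 6, 5, 4 → 3 (−1 each step, mod 10).
Second digit: +1 each step, mod 10, so 7, 8, 9, 0 → 1.
Putting it together: 31.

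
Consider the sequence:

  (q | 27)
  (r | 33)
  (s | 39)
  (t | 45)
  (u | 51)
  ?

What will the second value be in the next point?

Letter — letters move forward 1 place in the alphabet: q, r, s, t, u → v.
Second value: +6 each step, so 27, 33, 39, 45, 51 → 57.

57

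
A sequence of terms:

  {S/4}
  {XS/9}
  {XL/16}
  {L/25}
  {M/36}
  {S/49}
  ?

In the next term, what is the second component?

Second component — perfect squares: 2², 3², 4², …: 4, 9, 16, 25, 36, 49 → 64.

64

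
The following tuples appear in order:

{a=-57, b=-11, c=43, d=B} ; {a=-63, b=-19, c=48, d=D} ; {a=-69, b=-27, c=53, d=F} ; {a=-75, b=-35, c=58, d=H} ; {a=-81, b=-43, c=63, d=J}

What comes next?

For the a, −6 each step: -57, -63, -69, -75, -81 → -87.
B goes -11, -19, -27, -35, -43 → -51 (−8 each step).
For the c, +5 each step: 43, 48, 53, 58, 63 → 68.
For the d, letters move forward 2 places in the alphabet: B, D, F, H, J → L.
Combining the parts gives {a=-87, b=-51, c=68, d=L}.

{a=-87, b=-51, c=68, d=L}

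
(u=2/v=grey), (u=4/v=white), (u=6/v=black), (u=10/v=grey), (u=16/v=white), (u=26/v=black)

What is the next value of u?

U: 2, 4, 6, 10, 16, 26 → 42 (each term is the sum of the two before it).

42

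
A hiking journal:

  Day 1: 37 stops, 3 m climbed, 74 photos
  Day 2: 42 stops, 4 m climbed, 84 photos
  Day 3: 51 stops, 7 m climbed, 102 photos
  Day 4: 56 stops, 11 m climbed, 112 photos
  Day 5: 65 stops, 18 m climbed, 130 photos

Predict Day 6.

70 stops, 29 m climbed, 140 photos

Stops: 37, 42, 51, 56, 65 → 70 (alternating steps +5, +9, +5, +9, …).
M climbed: each term is the sum of the two before it; 3, 4, 7, 11, 18 → 29.
For the photos, always 2 × the stops: 74, 84, 102, 112, 130 → 140.
So the next row is 70 stops, 29 m climbed, 140 photos.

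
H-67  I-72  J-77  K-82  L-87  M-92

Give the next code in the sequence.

For the letter, letters move forward 1 place in the alphabet: H, I, J, K, L, M → N.
Second component: 67, 72, 77, 82, 87, 92 → 97 (+5 each step).
Combining the parts gives N-97.

N-97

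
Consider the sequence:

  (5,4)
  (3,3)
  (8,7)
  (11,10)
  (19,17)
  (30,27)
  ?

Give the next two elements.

(49,44), (79,71)

For the first component, each term is the sum of the two before it: 5, 3, 8, 11, 19, 30 → 49 → 79.
For the second component, each term is the sum of the two before it: 4, 3, 7, 10, 17, 27 → 44 → 71.
So the next two elements are (49,44) and (79,71).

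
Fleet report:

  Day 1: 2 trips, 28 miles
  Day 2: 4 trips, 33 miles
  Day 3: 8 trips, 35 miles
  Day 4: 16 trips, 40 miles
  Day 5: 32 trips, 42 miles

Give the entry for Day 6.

For the trips, ×2 each step: 2, 4, 8, 16, 32 → 64.
For the miles, alternating steps +5, +2, +5, +2, …: 28, 33, 35, 40, 42 → 47.
So the next row is 64 trips, 47 miles.

64 trips, 47 miles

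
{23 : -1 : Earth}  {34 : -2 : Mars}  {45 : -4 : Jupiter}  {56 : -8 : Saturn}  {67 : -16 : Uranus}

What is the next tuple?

First part — +11 each step: 23, 34, 45, 56, 67 → 78.
Second part: ×2 each step; -1, -2, -4, -8, -16 → -32.
Planet: runs through the planets Mercury→Neptune; Earth, Mars, Jupiter, Saturn, Uranus → Neptune.
So the next tuple is {78 : -32 : Neptune}.

{78 : -32 : Neptune}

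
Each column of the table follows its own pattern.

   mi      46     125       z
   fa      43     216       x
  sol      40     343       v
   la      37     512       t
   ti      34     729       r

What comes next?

do  31  1000  p

Note — runs through the solfège scale do→ti: mi, fa, sol, la, ti → do.
Second component: −3 each step, so 46, 43, 40, 37, 34 → 31.
Third component: perfect cubes: 5³, 6³, 7³, …, so 125, 216, 343, 512, 729 → 1000.
Letter: letters move back 2 places in the alphabet, so z, x, v, t, r → p.
So the next row is do  31  1000  p.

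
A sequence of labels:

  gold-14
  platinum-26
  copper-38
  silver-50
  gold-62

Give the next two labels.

Metal — repeats gold → platinum → copper → silver: gold, platinum, copper, silver, gold → platinum → copper.
Second component: +12 each step; 14, 26, 38, 50, 62 → 74 → 86.
So the next two labels are platinum-74 and copper-86.

platinum-74, copper-86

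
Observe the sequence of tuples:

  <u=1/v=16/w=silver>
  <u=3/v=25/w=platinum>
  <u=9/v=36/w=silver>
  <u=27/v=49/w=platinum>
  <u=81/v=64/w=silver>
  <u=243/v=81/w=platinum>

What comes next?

U: ×3 each step, so 1, 3, 9, 27, 81, 243 → 729.
V — perfect squares: 4², 5², 6², …: 16, 25, 36, 49, 64, 81 → 100.
W: silver, platinum, silver, platinum, silver, platinum → silver (alternates silver ↔ platinum).
Combining the parts gives <u=729/v=100/w=silver>.

<u=729/v=100/w=silver>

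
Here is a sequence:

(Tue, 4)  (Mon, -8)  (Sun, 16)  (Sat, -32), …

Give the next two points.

Day — runs backward through the weekdays Mon→Sun: Tue, Mon, Sun, Sat → Fri → Thu.
Second value — ×(-2) each step: 4, -8, 16, -32 → 64 → -128.
Putting the parts together: (Fri, 64) and then (Thu, -128).

(Fri, 64), (Thu, -128)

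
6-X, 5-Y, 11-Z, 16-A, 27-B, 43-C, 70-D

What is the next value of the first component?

First component: each term is the sum of the two before it, so 6, 5, 11, 16, 27, 43, 70 → 113.

113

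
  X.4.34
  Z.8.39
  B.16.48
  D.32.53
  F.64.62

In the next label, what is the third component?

Letter — letters move forward 2 places in the alphabet, wrapping Z→A: X, Z, B, D, F → H.
Second component: ×2 each step; 4, 8, 16, 32, 64 → 128.
Third component: alternating steps +5, +9, +5, +9, …, so 34, 39, 48, 53, 62 → 67.

67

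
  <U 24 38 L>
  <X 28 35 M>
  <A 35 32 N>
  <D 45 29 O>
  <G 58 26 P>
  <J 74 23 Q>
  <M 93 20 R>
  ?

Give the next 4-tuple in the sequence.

For the first letter, letters move forward 3 places in the alphabet, wrapping Z→A: U, X, A, D, G, J, M → P.
Second entry: 24, 28, 35, 45, 58, 74, 93 → 115 (differences are 4, 7, 10, … (increasing by 3 each time)).
Third entry — −3 each step: 38, 35, 32, 29, 26, 23, 20 → 17.
Second letter goes L, M, N, O, P, Q, R → S (letters move forward 1 place in the alphabet).
So the next 4-tuple is <P 115 17 S>.

<P 115 17 S>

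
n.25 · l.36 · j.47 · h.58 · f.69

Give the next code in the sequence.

Letter: letters move back 2 places in the alphabet, so n, l, j, h, f → d.
For the second component, +11 each step: 25, 36, 47, 58, 69 → 80.
Combining the parts gives d.80.

d.80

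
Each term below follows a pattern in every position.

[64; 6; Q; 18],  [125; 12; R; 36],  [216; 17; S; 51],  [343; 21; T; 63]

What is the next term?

[512; 24; U; 72]

First component — perfect cubes: 4³, 5³, 6³, …: 64, 125, 216, 343 → 512.
Second component: 6, 12, 17, 21 → 24 (differences are 6, 5, 4, … (decreasing by 1 each time)).
Letter: letters move forward 1 place in the alphabet; Q, R, S, T → U.
Fourth component goes 18, 36, 51, 63 → 72 (always 3 × the second component).
Putting it together: [512; 24; U; 72].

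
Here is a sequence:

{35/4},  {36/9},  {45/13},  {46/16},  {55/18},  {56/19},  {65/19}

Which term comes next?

First part: 35, 36, 45, 46, 55, 56, 65 → 66 (alternating steps +1, +9, +1, +9, …).
Second part: differences are 5, 4, 3, … (decreasing by 1 each time), so 4, 9, 13, 16, 18, 19, 19 → 18.
Combining the parts gives {66/18}.

{66/18}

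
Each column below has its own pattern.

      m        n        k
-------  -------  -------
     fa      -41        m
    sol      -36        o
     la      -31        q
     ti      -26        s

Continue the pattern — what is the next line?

do  -21  u

Column m — runs through the solfège scale do→ti: fa, sol, la, ti → do.
Column n — +5 each step: -41, -36, -31, -26 → -21.
Column k: m, o, q, s → u (letters move forward 2 places in the alphabet).
So the next line is do  -21  u.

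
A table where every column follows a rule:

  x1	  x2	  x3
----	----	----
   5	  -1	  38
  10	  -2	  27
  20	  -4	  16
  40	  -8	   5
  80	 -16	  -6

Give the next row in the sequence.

160  -32  -17

Column x1 goes 5, 10, 20, 40, 80 → 160 (×2 each step).
Column x2: ×2 each step; -1, -2, -4, -8, -16 → -32.
For the column x3, −11 each step: 38, 27, 16, 5, -6 → -17.
So the next row is 160  -32  -17.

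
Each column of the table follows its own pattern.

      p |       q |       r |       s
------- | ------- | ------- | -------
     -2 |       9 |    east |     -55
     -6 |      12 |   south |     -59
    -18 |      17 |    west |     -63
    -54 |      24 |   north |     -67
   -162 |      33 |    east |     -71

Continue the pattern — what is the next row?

-486  44  south  -75

Column p: ×3 each step; -2, -6, -18, -54, -162 → -486.
Column q goes 9, 12, 17, 24, 33 → 44 (differences are 3, 5, 7, … (increasing by 2 each time)).
Column r goes east, south, west, north, east → south (repeats east → south → west → north).
Column s goes -55, -59, -63, -67, -71 → -75 (−4 each step).
Putting it together: -486  44  south  -75.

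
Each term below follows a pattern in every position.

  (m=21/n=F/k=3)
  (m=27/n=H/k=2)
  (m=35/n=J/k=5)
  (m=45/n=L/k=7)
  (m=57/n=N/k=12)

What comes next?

(m=71/n=P/k=19)

M: differences are 6, 8, 10, … (increasing by 2 each time); 21, 27, 35, 45, 57 → 71.
N goes F, H, J, L, N → P (letters move forward 2 places in the alphabet).
K: 3, 2, 5, 7, 12 → 19 (each term is the sum of the two before it).
Putting it together: (m=71/n=P/k=19).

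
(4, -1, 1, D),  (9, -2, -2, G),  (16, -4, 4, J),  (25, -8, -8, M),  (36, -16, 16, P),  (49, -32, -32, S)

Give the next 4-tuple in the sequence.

(64, -64, 64, V)

First part: perfect squares: 2², 3², 4², …; 4, 9, 16, 25, 36, 49 → 64.
Second part: -1, -2, -4, -8, -16, -32 → -64 (×2 each step).
For the third part, ×(-2) each step: 1, -2, 4, -8, 16, -32 → 64.
For the letter, letters move forward 3 places in the alphabet: D, G, J, M, P, S → V.
Combining the parts gives (64, -64, 64, V).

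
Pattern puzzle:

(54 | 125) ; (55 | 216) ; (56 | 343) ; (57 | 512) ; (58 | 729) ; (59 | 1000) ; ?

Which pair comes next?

(60 | 1331)

First coordinate: +1 each step; 54, 55, 56, 57, 58, 59 → 60.
Second coordinate — perfect cubes: 5³, 6³, 7³, …: 125, 216, 343, 512, 729, 1000 → 1331.
So the next pair is (60 | 1331).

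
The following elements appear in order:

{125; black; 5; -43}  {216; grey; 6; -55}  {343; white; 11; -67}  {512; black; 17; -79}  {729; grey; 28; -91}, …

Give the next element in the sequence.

{1000; white; 45; -103}

For the first component, perfect cubes: 5³, 6³, 7³, …: 125, 216, 343, 512, 729 → 1000.
Shade goes black, grey, white, black, grey → white (repeats black → grey → white).
Third component: 5, 6, 11, 17, 28 → 45 (each term is the sum of the two before it).
Fourth component: -43, -55, -67, -79, -91 → -103 (−12 each step).
Combining the parts gives {1000; white; 45; -103}.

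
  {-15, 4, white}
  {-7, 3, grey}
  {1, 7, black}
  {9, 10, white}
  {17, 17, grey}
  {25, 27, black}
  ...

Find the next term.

First entry: -15, -7, 1, 9, 17, 25 → 33 (+8 each step).
Second entry — each term is the sum of the two before it: 4, 3, 7, 10, 17, 27 → 44.
Shade: white, grey, black, white, grey, black → white (repeats white → grey → black).
Putting it together: {33, 44, white}.

{33, 44, white}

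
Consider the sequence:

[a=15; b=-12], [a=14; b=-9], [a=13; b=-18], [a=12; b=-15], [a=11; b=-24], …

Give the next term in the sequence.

[a=10; b=-21]

A: −1 each step, so 15, 14, 13, 12, 11 → 10.
B: alternating steps +3, −9, +3, −9, …, so -12, -9, -18, -15, -24 → -21.
So the next term is [a=10; b=-21].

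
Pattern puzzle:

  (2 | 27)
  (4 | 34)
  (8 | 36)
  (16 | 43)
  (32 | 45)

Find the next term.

(64 | 52)

First entry: 2, 4, 8, 16, 32 → 64 (×2 each step).
Second entry: alternating steps +7, +2, +7, +2, …, so 27, 34, 36, 43, 45 → 52.
Putting it together: (64 | 52).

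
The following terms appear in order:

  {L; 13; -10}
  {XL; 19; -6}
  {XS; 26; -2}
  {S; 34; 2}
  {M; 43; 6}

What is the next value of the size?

For the size, runs through clothing sizes XS→XL: L, XL, XS, S, M → L.

L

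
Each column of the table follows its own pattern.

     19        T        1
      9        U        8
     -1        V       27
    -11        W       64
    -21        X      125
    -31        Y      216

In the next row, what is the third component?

First component: −10 each step, so 19, 9, -1, -11, -21, -31 → -41.
Letter: letters move forward 1 place in the alphabet, so T, U, V, W, X, Y → Z.
Third component: perfect cubes: 1³, 2³, 3³, …, so 1, 8, 27, 64, 125, 216 → 343.

343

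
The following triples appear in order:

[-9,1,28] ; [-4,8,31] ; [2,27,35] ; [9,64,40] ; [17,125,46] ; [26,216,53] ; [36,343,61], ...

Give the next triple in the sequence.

[47,512,70]

First entry — differences are 5, 6, 7, … (increasing by 1 each time): -9, -4, 2, 9, 17, 26, 36 → 47.
Second entry — perfect cubes: 1³, 2³, 3³, …: 1, 8, 27, 64, 125, 216, 343 → 512.
Third entry: differences are 3, 4, 5, … (increasing by 1 each time), so 28, 31, 35, 40, 46, 53, 61 → 70.
So the next triple is [47,512,70].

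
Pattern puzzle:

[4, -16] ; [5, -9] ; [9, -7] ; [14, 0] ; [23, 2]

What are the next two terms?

First component: each term is the sum of the two before it; 4, 5, 9, 14, 23 → 37 → 60.
Second component: alternating steps +7, +2, +7, +2, …; -16, -9, -7, 0, 2 → 9 → 11.
Putting the parts together: [37, 9] and then [60, 11].

[37, 9], [60, 11]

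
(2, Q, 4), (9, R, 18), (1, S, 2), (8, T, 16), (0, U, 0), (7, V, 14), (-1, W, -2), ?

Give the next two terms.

(6, X, 12), (-2, Y, -4)

First entry: 2, 9, 1, 8, 0, 7, -1 → 6 → -2 (alternating steps +7, −8, +7, −8, …).
For the letter, letters move forward 1 place in the alphabet: Q, R, S, T, U, V, W → X → Y.
Third entry: always 2 × the first entry; 4, 18, 2, 16, 0, 14, -2 → 12 → -4.
So the next two terms are (6, X, 12) and (-2, Y, -4).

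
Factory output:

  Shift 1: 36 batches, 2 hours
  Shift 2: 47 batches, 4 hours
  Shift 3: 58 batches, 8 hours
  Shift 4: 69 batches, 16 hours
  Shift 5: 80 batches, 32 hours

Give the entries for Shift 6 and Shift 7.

For the batches, +11 each step: 36, 47, 58, 69, 80 → 91 → 102.
Hours: 2, 4, 8, 16, 32 → 64 → 128 (×2 each step).
So the next two rows are 91 batches, 64 hours and 102 batches, 128 hours.

91 batches, 64 hours; 102 batches, 128 hours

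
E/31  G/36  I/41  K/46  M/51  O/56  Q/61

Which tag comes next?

For the letter, letters move forward 2 places in the alphabet: E, G, I, K, M, O, Q → S.
Second component — +5 each step: 31, 36, 41, 46, 51, 56, 61 → 66.
So the next tag is S/66.

S/66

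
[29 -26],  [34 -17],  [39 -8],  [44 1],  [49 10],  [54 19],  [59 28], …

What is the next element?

[64 37]

First part goes 29, 34, 39, 44, 49, 54, 59 → 64 (+5 each step).
Second part: -26, -17, -8, 1, 10, 19, 28 → 37 (+9 each step).
Putting it together: [64 37].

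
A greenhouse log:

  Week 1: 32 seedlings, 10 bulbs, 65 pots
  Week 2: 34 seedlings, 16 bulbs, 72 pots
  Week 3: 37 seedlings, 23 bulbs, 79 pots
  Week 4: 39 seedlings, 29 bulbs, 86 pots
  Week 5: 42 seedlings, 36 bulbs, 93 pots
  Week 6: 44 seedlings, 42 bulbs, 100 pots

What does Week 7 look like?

47 seedlings, 49 bulbs, 107 pots

Seedlings: alternating steps +2, +3, +2, +3, …; 32, 34, 37, 39, 42, 44 → 47.
For the bulbs, alternating steps +6, +7, +6, +7, …: 10, 16, 23, 29, 36, 42 → 49.
Pots goes 65, 72, 79, 86, 93, 100 → 107 (+7 each step).
Combining the parts gives 47 seedlings, 49 bulbs, 107 pots.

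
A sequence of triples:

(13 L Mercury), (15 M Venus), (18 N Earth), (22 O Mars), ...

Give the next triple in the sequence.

(27 P Jupiter)

First value: differences are 2, 3, 4, … (increasing by 1 each time); 13, 15, 18, 22 → 27.
Letter — letters move forward 1 place in the alphabet: L, M, N, O → P.
For the planet, runs through the planets Mercury→Neptune: Mercury, Venus, Earth, Mars → Jupiter.
So the next triple is (27 P Jupiter).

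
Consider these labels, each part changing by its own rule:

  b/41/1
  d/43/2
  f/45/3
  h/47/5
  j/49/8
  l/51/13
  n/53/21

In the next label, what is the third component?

Third component goes 1, 2, 3, 5, 8, 13, 21 → 34 (each term is the sum of the two before it).

34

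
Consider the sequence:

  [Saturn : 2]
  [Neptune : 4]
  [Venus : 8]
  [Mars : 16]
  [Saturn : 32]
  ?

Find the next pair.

[Neptune : 64]

Planet goes Saturn, Neptune, Venus, Mars, Saturn → Neptune (repeats Saturn → Neptune → Venus → Mars).
Second coordinate — ×2 each step: 2, 4, 8, 16, 32 → 64.
Putting it together: [Neptune : 64].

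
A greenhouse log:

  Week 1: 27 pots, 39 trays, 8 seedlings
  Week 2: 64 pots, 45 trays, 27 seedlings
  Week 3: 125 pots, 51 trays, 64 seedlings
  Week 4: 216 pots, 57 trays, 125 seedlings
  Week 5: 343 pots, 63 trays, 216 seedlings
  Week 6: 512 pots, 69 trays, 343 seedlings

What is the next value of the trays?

75

Trays goes 39, 45, 51, 57, 63, 69 → 75 (+6 each step).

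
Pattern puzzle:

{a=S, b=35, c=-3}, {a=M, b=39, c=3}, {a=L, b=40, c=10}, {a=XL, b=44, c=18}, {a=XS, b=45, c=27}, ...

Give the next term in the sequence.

{a=S, b=49, c=37}

A: runs through clothing sizes XS→XL, so S, M, L, XL, XS → S.
B — alternating steps +4, +1, +4, +1, …: 35, 39, 40, 44, 45 → 49.
C: differences are 6, 7, 8, … (increasing by 1 each time), so -3, 3, 10, 18, 27 → 37.
Putting it together: {a=S, b=49, c=37}.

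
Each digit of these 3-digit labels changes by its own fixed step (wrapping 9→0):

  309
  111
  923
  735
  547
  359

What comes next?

161

For the first digit, −2 each step, mod 10: 3, 1, 9, 7, 5, 3 → 1.
Second digit goes 0, 1, 2, 3, 4, 5 → 6 (+1 each step, mod 10).
Third digit: +2 each step, mod 10, so 9, 1, 3, 5, 7, 9 → 1.
So the next label is 161.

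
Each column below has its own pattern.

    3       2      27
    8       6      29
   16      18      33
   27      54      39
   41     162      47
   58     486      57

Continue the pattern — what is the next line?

78  1458  69

First component: differences are 5, 8, 11, … (increasing by 3 each time); 3, 8, 16, 27, 41, 58 → 78.
Second component: ×3 each step, so 2, 6, 18, 54, 162, 486 → 1458.
For the third component, differences are 2, 4, 6, … (increasing by 2 each time): 27, 29, 33, 39, 47, 57 → 69.
Combining the parts gives 78  1458  69.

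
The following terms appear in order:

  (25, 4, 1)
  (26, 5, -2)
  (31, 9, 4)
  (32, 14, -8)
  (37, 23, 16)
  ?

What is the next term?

First value: alternating steps +1, +5, +1, +5, …; 25, 26, 31, 32, 37 → 38.
Second value: each term is the sum of the two before it, so 4, 5, 9, 14, 23 → 37.
Third value: 1, -2, 4, -8, 16 → -32 (×(-2) each step).
Putting it together: (38, 37, -32).

(38, 37, -32)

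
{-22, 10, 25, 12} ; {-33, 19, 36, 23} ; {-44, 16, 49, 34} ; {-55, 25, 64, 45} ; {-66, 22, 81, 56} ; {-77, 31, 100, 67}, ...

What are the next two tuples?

{-88, 28, 121, 78}, {-99, 37, 144, 89}

First slot goes -22, -33, -44, -55, -66, -77 → -88 → -99 (−11 each step).
Second slot: alternating steps +9, −3, +9, −3, …; 10, 19, 16, 25, 22, 31 → 28 → 37.
Third slot — perfect squares: 5², 6², 7², …: 25, 36, 49, 64, 81, 100 → 121 → 144.
Fourth slot — together with the first slot always sums to -10: 12, 23, 34, 45, 56, 67 → 78 → 89.
So the next two tuples are {-88, 28, 121, 78} and {-99, 37, 144, 89}.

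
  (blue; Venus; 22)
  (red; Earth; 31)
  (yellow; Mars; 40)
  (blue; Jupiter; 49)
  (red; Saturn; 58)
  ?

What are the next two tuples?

Colour: repeats blue → red → yellow, so blue, red, yellow, blue, red → yellow → blue.
Planet: Venus, Earth, Mars, Jupiter, Saturn → Uranus → Neptune (runs through the planets Mercury→Neptune).
Third slot goes 22, 31, 40, 49, 58 → 67 → 76 (+9 each step).
So the next two tuples are (yellow; Uranus; 67) and (blue; Neptune; 76).

(yellow; Uranus; 67), (blue; Neptune; 76)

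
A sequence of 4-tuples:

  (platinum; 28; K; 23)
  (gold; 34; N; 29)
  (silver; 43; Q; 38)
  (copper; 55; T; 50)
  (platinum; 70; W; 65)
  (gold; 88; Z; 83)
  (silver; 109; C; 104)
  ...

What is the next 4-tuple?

(copper; 133; F; 128)

Metal: platinum, gold, silver, copper, platinum, gold, silver → copper (repeats platinum → gold → silver → copper).
Second coordinate: 28, 34, 43, 55, 70, 88, 109 → 133 (differences are 6, 9, 12, … (increasing by 3 each time)).
Letter: letters move forward 3 places in the alphabet, wrapping Z→A; K, N, Q, T, W, Z, C → F.
For the fourth coordinate, always 5 less than the second coordinate: 23, 29, 38, 50, 65, 83, 104 → 128.
So the next 4-tuple is (copper; 133; F; 128).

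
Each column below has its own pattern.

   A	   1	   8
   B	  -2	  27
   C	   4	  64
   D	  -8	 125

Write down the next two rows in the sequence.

E  16  216; F  -32  343

Letter — letters move forward 1 place in the alphabet: A, B, C, D → E → F.
Second component: 1, -2, 4, -8 → 16 → -32 (×(-2) each step).
Third component: 8, 27, 64, 125 → 216 → 343 (perfect cubes: 2³, 3³, 4³, …).
So the next two rows are E  16  216 and F  -32  343.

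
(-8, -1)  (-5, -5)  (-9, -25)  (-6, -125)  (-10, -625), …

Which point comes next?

(-7, -3125)

First component — alternating steps +3, −4, +3, −4, …: -8, -5, -9, -6, -10 → -7.
Second component: ×5 each step, so -1, -5, -25, -125, -625 → -3125.
So the next point is (-7, -3125).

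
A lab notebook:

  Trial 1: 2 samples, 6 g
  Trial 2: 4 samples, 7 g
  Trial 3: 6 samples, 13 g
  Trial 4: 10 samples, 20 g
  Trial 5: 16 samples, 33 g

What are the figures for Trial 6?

26 samples, 53 g

Samples: each term is the sum of the two before it, so 2, 4, 6, 10, 16 → 26.
G: 6, 7, 13, 20, 33 → 53 (each term is the sum of the two before it).
So the next row is 26 samples, 53 g.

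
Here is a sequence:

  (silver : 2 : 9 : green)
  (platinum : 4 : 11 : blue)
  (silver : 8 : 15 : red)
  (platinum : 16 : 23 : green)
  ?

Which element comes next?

(silver : 32 : 39 : blue)

Metal — alternates silver ↔ platinum: silver, platinum, silver, platinum → silver.
Second component: 2, 4, 8, 16 → 32 (×2 each step).
For the third component, always 7 more than the second component: 9, 11, 15, 23 → 39.
Colour: repeats green → blue → red; green, blue, red, green → blue.
Combining the parts gives (silver : 32 : 39 : blue).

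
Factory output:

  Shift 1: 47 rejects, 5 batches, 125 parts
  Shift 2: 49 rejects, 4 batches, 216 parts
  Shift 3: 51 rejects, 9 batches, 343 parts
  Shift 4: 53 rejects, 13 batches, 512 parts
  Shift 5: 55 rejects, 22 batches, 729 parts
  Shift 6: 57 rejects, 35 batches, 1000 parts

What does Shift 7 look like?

Rejects goes 47, 49, 51, 53, 55, 57 → 59 (+2 each step).
Batches: each term is the sum of the two before it, so 5, 4, 9, 13, 22, 35 → 57.
Parts: perfect cubes: 5³, 6³, 7³, …, so 125, 216, 343, 512, 729, 1000 → 1331.
Putting it together: 59 rejects, 57 batches, 1331 parts.

59 rejects, 57 batches, 1331 parts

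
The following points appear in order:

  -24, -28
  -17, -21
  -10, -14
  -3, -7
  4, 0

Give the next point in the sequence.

11, 7

First part: +7 each step, so -24, -17, -10, -3, 4 → 11.
Second part: always 4 less than the first part; -28, -21, -14, -7, 0 → 7.
So the next point is 11, 7.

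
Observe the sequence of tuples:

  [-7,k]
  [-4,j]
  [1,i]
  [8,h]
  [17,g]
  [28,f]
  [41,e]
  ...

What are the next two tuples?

[56,d], [73,c]

First value — differences are 3, 5, 7, … (increasing by 2 each time): -7, -4, 1, 8, 17, 28, 41 → 56 → 73.
Letter goes k, j, i, h, g, f, e → d → c (letters move back 1 place in the alphabet).
So the next two tuples are [56,d] and [73,c].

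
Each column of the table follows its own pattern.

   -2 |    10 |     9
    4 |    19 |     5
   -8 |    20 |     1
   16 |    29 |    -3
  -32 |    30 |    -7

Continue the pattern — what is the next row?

64  39  -11

First component: ×(-2) each step; -2, 4, -8, 16, -32 → 64.
For the second component, alternating steps +9, +1, +9, +1, …: 10, 19, 20, 29, 30 → 39.
Third component goes 9, 5, 1, -3, -7 → -11 (−4 each step).
So the next row is 64  39  -11.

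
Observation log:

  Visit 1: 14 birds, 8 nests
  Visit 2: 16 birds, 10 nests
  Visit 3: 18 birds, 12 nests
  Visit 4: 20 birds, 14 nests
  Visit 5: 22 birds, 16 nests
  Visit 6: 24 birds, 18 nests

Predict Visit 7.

26 birds, 20 nests

Birds — +2 each step: 14, 16, 18, 20, 22, 24 → 26.
Nests — +2 each step: 8, 10, 12, 14, 16, 18 → 20.
Combining the parts gives 26 birds, 20 nests.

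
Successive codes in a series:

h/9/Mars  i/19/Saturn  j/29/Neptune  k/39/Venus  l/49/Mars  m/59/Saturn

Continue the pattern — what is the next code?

n/69/Neptune

Letter — letters move forward 1 place in the alphabet: h, i, j, k, l, m → n.
Second component — +10 each step: 9, 19, 29, 39, 49, 59 → 69.
For the planet, repeats Mars → Saturn → Neptune → Venus: Mars, Saturn, Neptune, Venus, Mars, Saturn → Neptune.
Combining the parts gives n/69/Neptune.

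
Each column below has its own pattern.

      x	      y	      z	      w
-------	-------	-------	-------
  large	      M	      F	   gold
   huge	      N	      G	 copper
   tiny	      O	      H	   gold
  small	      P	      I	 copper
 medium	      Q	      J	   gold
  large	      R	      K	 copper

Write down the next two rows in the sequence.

huge  S  L  gold; tiny  T  M  copper

Column x: repeats large → huge → tiny → small → medium; large, huge, tiny, small, medium, large → huge → tiny.
Column y: M, N, O, P, Q, R → S → T (letters move forward 1 place in the alphabet).
Column z: letters move forward 1 place in the alphabet, so F, G, H, I, J, K → L → M.
Column w: gold, copper, gold, copper, gold, copper → gold → copper (alternates gold ↔ copper).
Putting the parts together: huge  S  L  gold and then tiny  T  M  copper.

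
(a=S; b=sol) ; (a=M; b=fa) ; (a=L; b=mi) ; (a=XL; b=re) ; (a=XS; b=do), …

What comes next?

(a=S; b=ti)

A goes S, M, L, XL, XS → S (runs through clothing sizes XS→XL).
For the b, runs backward through the solfège scale do→ti: sol, fa, mi, re, do → ti.
Combining the parts gives (a=S; b=ti).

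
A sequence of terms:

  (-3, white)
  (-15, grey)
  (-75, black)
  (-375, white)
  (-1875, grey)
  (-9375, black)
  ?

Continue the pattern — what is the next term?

First entry — ×5 each step: -3, -15, -75, -375, -1875, -9375 → -46875.
Shade: repeats white → grey → black, so white, grey, black, white, grey, black → white.
Combining the parts gives (-46875, white).

(-46875, white)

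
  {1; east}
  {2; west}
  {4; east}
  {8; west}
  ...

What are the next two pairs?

{16; east}, {32; west}

First entry: ×2 each step; 1, 2, 4, 8 → 16 → 32.
Direction: alternates east ↔ west, so east, west, east, west → east → west.
So the next two pairs are {16; east} and {32; west}.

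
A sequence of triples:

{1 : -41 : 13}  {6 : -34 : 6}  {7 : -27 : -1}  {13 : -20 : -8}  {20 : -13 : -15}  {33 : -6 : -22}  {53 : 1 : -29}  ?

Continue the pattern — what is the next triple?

{86 : 8 : -36}

First slot: each term is the sum of the two before it; 1, 6, 7, 13, 20, 33, 53 → 86.
Second slot: +7 each step; -41, -34, -27, -20, -13, -6, 1 → 8.
Third slot: 13, 6, -1, -8, -15, -22, -29 → -36 (together with the second slot always sums to -28).
Putting it together: {86 : 8 : -36}.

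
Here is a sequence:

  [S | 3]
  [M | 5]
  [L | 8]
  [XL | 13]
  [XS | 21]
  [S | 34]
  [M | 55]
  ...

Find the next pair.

[L | 89]

Size — repeats S → M → L → XL → XS: S, M, L, XL, XS, S, M → L.
Second coordinate — each term is the sum of the two before it: 3, 5, 8, 13, 21, 34, 55 → 89.
Combining the parts gives [L | 89].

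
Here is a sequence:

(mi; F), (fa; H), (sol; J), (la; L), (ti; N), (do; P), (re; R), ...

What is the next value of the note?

mi

Note: mi, fa, sol, la, ti, do, re → mi (runs through the solfège scale do→ti).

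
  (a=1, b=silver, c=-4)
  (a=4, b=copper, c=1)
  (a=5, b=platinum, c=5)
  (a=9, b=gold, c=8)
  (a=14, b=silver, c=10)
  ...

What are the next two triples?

(a=23, b=copper, c=11), (a=37, b=platinum, c=11)

A goes 1, 4, 5, 9, 14 → 23 → 37 (each term is the sum of the two before it).
For the b, repeats silver → copper → platinum → gold: silver, copper, platinum, gold, silver → copper → platinum.
C goes -4, 1, 5, 8, 10 → 11 → 11 (differences are 5, 4, 3, … (decreasing by 1 each time)).
Putting the parts together: (a=23, b=copper, c=11) and then (a=37, b=platinum, c=11).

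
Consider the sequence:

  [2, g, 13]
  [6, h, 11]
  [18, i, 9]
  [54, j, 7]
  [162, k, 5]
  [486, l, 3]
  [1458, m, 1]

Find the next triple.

First entry goes 2, 6, 18, 54, 162, 486, 1458 → 4374 (×3 each step).
Letter goes g, h, i, j, k, l, m → n (letters move forward 1 place in the alphabet).
Third entry: −2 each step, so 13, 11, 9, 7, 5, 3, 1 → -1.
So the next triple is [4374, n, -1].

[4374, n, -1]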